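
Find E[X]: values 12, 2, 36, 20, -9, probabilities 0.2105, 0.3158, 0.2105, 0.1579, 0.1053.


E[X] = 12*0.2105 + 2*0.3158 + 36*0.2105 + 20*0.1579 - 9*0.1053
= 2.5260 + 0.6316 + 7.5780 + 3.1580 - 0.9477
= 12.9459

E[X] = 12.9459


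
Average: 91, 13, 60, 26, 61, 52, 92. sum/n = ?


Sum = 91 + 13 + 60 + 26 + 61 + 52 + 92 = 395
n = 7
Mean = 395/7 = 56.4286

Mean = 56.4286


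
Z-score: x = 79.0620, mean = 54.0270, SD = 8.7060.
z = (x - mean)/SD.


z = (79.0620 - 54.0270)/8.7060
= 25.0350/8.7060
= 2.8756

z = 2.8756


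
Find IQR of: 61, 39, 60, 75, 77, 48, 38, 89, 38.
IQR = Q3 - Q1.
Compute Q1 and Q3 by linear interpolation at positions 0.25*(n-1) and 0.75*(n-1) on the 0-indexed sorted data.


Sorted: 38, 38, 39, 48, 60, 61, 75, 77, 89
Q1 (25th %ile) = 39.0000
Q3 (75th %ile) = 75.0000
IQR = 75.0000 - 39.0000 = 36.0000

IQR = 36.0000


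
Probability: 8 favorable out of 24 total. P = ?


P = 8/24 = 0.3333

P = 0.3333


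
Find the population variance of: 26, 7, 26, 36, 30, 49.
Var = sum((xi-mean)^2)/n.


Mean = 29.0000
Squared deviations: 9.0000, 484.0000, 9.0000, 49.0000, 1.0000, 400.0000
Sum = 952.0000
Variance = 952.0000/6 = 158.6667

Variance = 158.6667


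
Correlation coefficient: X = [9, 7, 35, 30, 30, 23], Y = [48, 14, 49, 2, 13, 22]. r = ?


Mean X = 22.3333, Mean Y = 24.6667
SD X = 10.734161, SD Y = 17.829439
Cov = -17.388889
r = -17.388889/(10.734161*17.829439) = -0.0909

r = -0.0909


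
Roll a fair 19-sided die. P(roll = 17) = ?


Favorable outcomes (roll = 17): 1
Total outcomes = 19
P = 1/19 = 0.0526

P = 0.0526


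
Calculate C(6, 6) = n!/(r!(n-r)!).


C(6,6) = 6!/(6! × 0!)
= 720/(720 × 1)
= 1

C(6,6) = 1


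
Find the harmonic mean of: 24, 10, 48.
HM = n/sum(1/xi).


Sum of reciprocals = 1/24 + 1/10 + 1/48 = 0.162500
HM = 3/0.162500 = 18.4615

HM = 18.4615


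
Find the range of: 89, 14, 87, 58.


Max = 89, Min = 14
Range = 89 - 14 = 75

Range = 75


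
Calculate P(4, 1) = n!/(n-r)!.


P(4,1) = 4!/3!
= 24/6
= 4

P(4,1) = 4


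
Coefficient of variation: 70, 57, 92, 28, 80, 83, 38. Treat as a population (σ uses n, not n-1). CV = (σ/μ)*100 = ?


Mean = 64.0000
SD = 22.2261
CV = (22.2261/64.0000)*100 = 34.7283%

CV = 34.7283%


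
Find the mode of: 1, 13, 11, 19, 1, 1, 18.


Frequencies: 1:3, 11:1, 13:1, 18:1, 19:1
Max frequency = 3
Mode = 1

Mode = 1


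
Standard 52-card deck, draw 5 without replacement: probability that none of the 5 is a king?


P(no kings) = (48/52) × (47/51) × (46/50) × (45/49) × (44/48)
= 0.6588

P = 0.6588


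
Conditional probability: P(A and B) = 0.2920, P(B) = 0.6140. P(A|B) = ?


P(A|B) = 0.2920/0.6140 = 0.4756

P(A|B) = 0.4756


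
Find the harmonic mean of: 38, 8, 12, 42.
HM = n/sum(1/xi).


Sum of reciprocals = 1/38 + 1/8 + 1/12 + 1/42 = 0.258459
HM = 4/0.258459 = 15.4764

HM = 15.4764


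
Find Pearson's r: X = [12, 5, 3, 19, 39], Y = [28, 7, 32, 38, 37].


Mean X = 15.6000, Mean Y = 28.4000
SD X = 12.986146, SD Y = 11.288933
Cov = 83.360000
r = 83.360000/(12.986146*11.288933) = 0.5686

r = 0.5686


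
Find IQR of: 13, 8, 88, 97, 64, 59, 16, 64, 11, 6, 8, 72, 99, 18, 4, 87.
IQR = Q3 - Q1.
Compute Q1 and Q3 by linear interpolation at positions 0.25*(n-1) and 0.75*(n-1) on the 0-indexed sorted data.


Sorted: 4, 6, 8, 8, 11, 13, 16, 18, 59, 64, 64, 72, 87, 88, 97, 99
Q1 (25th %ile) = 10.2500
Q3 (75th %ile) = 75.7500
IQR = 75.7500 - 10.2500 = 65.5000

IQR = 65.5000


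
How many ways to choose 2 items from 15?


C(15,2) = 15!/(2! × 13!)
= 1307674368000/(2 × 6227020800)
= 105

C(15,2) = 105


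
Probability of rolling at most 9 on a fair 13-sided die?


Favorable outcomes (roll ≤ 9): 9
Total outcomes = 13
P = 9/13 = 0.6923

P = 0.6923


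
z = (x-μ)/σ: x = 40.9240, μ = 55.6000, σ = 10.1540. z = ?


z = (40.9240 - 55.6000)/10.1540
= -14.6760/10.1540
= -1.4453

z = -1.4453


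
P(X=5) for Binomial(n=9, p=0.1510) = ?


C(9,5) = 126
p^5 = 7.850273e-05
(1-p)^4 = 0.519554
P = 126 * 7.850273e-05 * 0.519554 = 0.0051

P(X=5) = 0.0051


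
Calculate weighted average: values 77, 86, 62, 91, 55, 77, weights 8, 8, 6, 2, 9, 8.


Numerator = 77*8 + 86*8 + 62*6 + 91*2 + 55*9 + 77*8 = 2969
Denominator = 8 + 8 + 6 + 2 + 9 + 8 = 41
WM = 2969/41 = 72.4146

WM = 72.4146


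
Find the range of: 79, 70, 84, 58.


Max = 84, Min = 58
Range = 84 - 58 = 26

Range = 26


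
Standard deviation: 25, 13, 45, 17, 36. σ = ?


Mean = 27.2000
Variance = 140.9600
SD = sqrt(140.9600) = 11.8727

SD = 11.8727


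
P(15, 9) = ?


P(15,9) = 15!/6!
= 1307674368000/720
= 1816214400

P(15,9) = 1816214400


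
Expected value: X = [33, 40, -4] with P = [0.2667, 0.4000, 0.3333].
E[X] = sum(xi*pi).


E[X] = 33*0.2667 + 40*0.4000 - 4*0.3333
= 8.8011 + 16.0000 - 1.3332
= 23.4679

E[X] = 23.4679


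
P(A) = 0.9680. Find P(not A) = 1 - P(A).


P(not A) = 1 - 0.9680 = 0.0320

P(not A) = 0.0320


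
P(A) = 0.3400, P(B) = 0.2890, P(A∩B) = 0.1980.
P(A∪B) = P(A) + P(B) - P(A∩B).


P(A∪B) = 0.3400 + 0.2890 - 0.1980
= 0.6290 - 0.1980
= 0.4310

P(A∪B) = 0.4310


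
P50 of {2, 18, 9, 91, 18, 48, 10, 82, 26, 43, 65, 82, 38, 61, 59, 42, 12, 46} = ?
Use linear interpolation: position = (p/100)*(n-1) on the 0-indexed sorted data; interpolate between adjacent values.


Sorted: 2, 9, 10, 12, 18, 18, 26, 38, 42, 43, 46, 48, 59, 61, 65, 82, 82, 91
n = 18
Index = 50/100 * 17 = 8.5000
Lower = data[8] = 42, Upper = data[9] = 43
P50 = 42 + 0.5000*(1) = 42.5000

P50 = 42.5000


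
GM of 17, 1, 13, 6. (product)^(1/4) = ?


Product = 17 × 1 × 13 × 6 = 1326
GM = 1326^(1/4) = 6.0344

GM = 6.0344


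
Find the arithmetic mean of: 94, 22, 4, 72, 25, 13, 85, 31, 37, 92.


Sum = 94 + 22 + 4 + 72 + 25 + 13 + 85 + 31 + 37 + 92 = 475
n = 10
Mean = 475/10 = 47.5000

Mean = 47.5000


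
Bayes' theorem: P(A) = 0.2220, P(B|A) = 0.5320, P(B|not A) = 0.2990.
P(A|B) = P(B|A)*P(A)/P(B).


P(B) = P(B|A)*P(A) + P(B|A')*P(A')
= 0.5320*0.2220 + 0.2990*0.7780
= 0.118104 + 0.232622 = 0.350726
P(A|B) = 0.118104/0.350726 = 0.3367

P(A|B) = 0.3367


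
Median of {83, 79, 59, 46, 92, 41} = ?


Sorted: 41, 46, 59, 79, 83, 92
n = 6 (even)
Middle values: 59 and 79
Median = (59+79)/2 = 69.0000

Median = 69.0000


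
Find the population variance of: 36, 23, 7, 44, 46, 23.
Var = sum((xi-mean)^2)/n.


Mean = 29.8333
Squared deviations: 38.0278, 46.6944, 521.3611, 200.6944, 261.3611, 46.6944
Sum = 1114.8333
Variance = 1114.8333/6 = 185.8056

Variance = 185.8056


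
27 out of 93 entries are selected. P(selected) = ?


P = 27/93 = 0.2903

P = 0.2903


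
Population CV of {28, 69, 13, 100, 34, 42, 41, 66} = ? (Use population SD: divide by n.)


Mean = 49.1250
SD = 25.8961
CV = (25.8961/49.1250)*100 = 52.7148%

CV = 52.7148%


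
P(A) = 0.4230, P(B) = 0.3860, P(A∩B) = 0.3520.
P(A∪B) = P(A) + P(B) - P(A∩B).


P(A∪B) = 0.4230 + 0.3860 - 0.3520
= 0.8090 - 0.3520
= 0.4570

P(A∪B) = 0.4570


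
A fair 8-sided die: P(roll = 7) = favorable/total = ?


Favorable outcomes (roll = 7): 1
Total outcomes = 8
P = 1/8 = 0.1250

P = 0.1250


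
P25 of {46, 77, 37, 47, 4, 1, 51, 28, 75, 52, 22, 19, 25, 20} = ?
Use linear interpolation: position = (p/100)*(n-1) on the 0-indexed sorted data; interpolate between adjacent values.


Sorted: 1, 4, 19, 20, 22, 25, 28, 37, 46, 47, 51, 52, 75, 77
n = 14
Index = 25/100 * 13 = 3.2500
Lower = data[3] = 20, Upper = data[4] = 22
P25 = 20 + 0.2500*(2) = 20.5000

P25 = 20.5000


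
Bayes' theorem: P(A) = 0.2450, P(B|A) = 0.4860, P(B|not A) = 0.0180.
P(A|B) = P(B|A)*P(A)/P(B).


P(B) = P(B|A)*P(A) + P(B|A')*P(A')
= 0.4860*0.2450 + 0.0180*0.7550
= 0.119070 + 0.013590 = 0.132660
P(A|B) = 0.119070/0.132660 = 0.8976

P(A|B) = 0.8976


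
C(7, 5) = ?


C(7,5) = 7!/(5! × 2!)
= 5040/(120 × 2)
= 21

C(7,5) = 21


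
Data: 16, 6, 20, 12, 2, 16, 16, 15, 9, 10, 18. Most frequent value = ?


Frequencies: 2:1, 6:1, 9:1, 10:1, 12:1, 15:1, 16:3, 18:1, 20:1
Max frequency = 3
Mode = 16

Mode = 16


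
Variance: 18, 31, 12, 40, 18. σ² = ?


Mean = 23.8000
Squared deviations: 33.6400, 51.8400, 139.2400, 262.4400, 33.6400
Sum = 520.8000
Variance = 520.8000/5 = 104.1600

Variance = 104.1600


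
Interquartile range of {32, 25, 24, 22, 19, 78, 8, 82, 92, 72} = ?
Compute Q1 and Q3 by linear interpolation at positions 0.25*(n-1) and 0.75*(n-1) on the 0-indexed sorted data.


Sorted: 8, 19, 22, 24, 25, 32, 72, 78, 82, 92
Q1 (25th %ile) = 22.5000
Q3 (75th %ile) = 76.5000
IQR = 76.5000 - 22.5000 = 54.0000

IQR = 54.0000


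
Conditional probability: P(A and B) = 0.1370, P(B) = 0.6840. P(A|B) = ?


P(A|B) = 0.1370/0.6840 = 0.2003

P(A|B) = 0.2003


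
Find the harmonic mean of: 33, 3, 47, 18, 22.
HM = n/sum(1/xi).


Sum of reciprocals = 1/33 + 1/3 + 1/47 + 1/18 + 1/22 = 0.485923
HM = 5/0.485923 = 10.2897

HM = 10.2897


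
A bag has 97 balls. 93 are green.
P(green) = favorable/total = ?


P = 93/97 = 0.9588

P = 0.9588


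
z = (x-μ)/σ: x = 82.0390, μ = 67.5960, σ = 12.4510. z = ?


z = (82.0390 - 67.5960)/12.4510
= 14.4430/12.4510
= 1.1600

z = 1.1600


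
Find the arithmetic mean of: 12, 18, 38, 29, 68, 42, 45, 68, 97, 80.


Sum = 12 + 18 + 38 + 29 + 68 + 42 + 45 + 68 + 97 + 80 = 497
n = 10
Mean = 497/10 = 49.7000

Mean = 49.7000


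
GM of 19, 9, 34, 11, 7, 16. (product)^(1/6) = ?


Product = 19 × 9 × 34 × 11 × 7 × 16 = 7162848
GM = 7162848^(1/6) = 13.8840

GM = 13.8840


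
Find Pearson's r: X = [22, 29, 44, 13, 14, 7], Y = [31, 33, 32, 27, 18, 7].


Mean X = 21.5000, Mean Y = 24.6667
SD X = 12.257651, SD Y = 9.357113
Cov = 86.166667
r = 86.166667/(12.257651*9.357113) = 0.7513

r = 0.7513


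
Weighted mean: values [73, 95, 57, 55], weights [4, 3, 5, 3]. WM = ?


Numerator = 73*4 + 95*3 + 57*5 + 55*3 = 1027
Denominator = 4 + 3 + 5 + 3 = 15
WM = 1027/15 = 68.4667

WM = 68.4667


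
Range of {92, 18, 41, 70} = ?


Max = 92, Min = 18
Range = 92 - 18 = 74

Range = 74


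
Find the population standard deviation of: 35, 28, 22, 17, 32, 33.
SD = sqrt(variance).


Mean = 27.8333
Variance = 41.1389
SD = sqrt(41.1389) = 6.4140

SD = 6.4140


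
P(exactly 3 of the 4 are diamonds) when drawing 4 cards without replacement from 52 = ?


Hypergeometric: P(X=3) = C(13,3)·C(39,1) / C(52,4)
= 286 × 39 / 270725
= 11154/270725 = 0.0412

P = 0.0412


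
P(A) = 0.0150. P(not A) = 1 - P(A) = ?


P(not A) = 1 - 0.0150 = 0.9850

P(not A) = 0.9850


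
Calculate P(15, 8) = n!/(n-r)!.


P(15,8) = 15!/7!
= 1307674368000/5040
= 259459200

P(15,8) = 259459200


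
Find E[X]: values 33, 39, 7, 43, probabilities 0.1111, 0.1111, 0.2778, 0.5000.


E[X] = 33*0.1111 + 39*0.1111 + 7*0.2778 + 43*0.5000
= 3.6663 + 4.3329 + 1.9446 + 21.5000
= 31.4438

E[X] = 31.4438


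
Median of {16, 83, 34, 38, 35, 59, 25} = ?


Sorted: 16, 25, 34, 35, 38, 59, 83
n = 7 (odd)
Middle value = 35

Median = 35


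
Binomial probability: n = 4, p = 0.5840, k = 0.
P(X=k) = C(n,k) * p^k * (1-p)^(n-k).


C(4,0) = 1
p^0 = 1.000000
(1-p)^4 = 0.029948
P = 1 * 1.000000 * 0.029948 = 0.0299

P(X=0) = 0.0299


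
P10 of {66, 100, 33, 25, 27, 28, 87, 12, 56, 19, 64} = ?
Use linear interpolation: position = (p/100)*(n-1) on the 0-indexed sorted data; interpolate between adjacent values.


Sorted: 12, 19, 25, 27, 28, 33, 56, 64, 66, 87, 100
n = 11
Index = 10/100 * 10 = 1.0000
Lower = data[1] = 19, Upper = data[2] = 25
P10 = 19 + 0*(6) = 19.0000

P10 = 19.0000


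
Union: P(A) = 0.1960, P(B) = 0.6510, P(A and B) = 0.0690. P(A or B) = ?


P(A∪B) = 0.1960 + 0.6510 - 0.0690
= 0.8470 - 0.0690
= 0.7780

P(A∪B) = 0.7780


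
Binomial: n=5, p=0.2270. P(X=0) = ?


C(5,0) = 1
p^0 = 1.000000
(1-p)^5 = 0.275993
P = 1 * 1.000000 * 0.275993 = 0.2760

P(X=0) = 0.2760


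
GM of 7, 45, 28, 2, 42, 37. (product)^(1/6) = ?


Product = 7 × 45 × 28 × 2 × 42 × 37 = 27412560
GM = 27412560^(1/6) = 17.3643

GM = 17.3643


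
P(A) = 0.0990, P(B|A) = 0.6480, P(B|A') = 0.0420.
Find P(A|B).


P(B) = P(B|A)*P(A) + P(B|A')*P(A')
= 0.6480*0.0990 + 0.0420*0.9010
= 0.064152 + 0.037842 = 0.101994
P(A|B) = 0.064152/0.101994 = 0.6290

P(A|B) = 0.6290


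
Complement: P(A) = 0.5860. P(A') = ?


P(not A) = 1 - 0.5860 = 0.4140

P(not A) = 0.4140


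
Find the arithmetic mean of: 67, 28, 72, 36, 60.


Sum = 67 + 28 + 72 + 36 + 60 = 263
n = 5
Mean = 263/5 = 52.6000

Mean = 52.6000


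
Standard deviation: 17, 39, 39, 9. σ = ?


Mean = 26.0000
Variance = 177.0000
SD = sqrt(177.0000) = 13.3041

SD = 13.3041


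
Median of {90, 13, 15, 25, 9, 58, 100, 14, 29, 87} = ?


Sorted: 9, 13, 14, 15, 25, 29, 58, 87, 90, 100
n = 10 (even)
Middle values: 25 and 29
Median = (25+29)/2 = 27.0000

Median = 27.0000


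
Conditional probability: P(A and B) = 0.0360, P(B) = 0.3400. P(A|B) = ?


P(A|B) = 0.0360/0.3400 = 0.1059

P(A|B) = 0.1059


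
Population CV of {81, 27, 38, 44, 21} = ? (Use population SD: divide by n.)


Mean = 42.2000
SD = 21.0086
CV = (21.0086/42.2000)*100 = 49.7833%

CV = 49.7833%


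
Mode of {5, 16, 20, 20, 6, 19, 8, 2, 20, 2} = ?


Frequencies: 2:2, 5:1, 6:1, 8:1, 16:1, 19:1, 20:3
Max frequency = 3
Mode = 20

Mode = 20


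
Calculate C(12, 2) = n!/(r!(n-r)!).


C(12,2) = 12!/(2! × 10!)
= 479001600/(2 × 3628800)
= 66

C(12,2) = 66


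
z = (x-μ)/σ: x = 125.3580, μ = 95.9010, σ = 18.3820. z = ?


z = (125.3580 - 95.9010)/18.3820
= 29.4570/18.3820
= 1.6025

z = 1.6025


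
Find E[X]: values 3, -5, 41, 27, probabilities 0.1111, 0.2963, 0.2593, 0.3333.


E[X] = 3*0.1111 - 5*0.2963 + 41*0.2593 + 27*0.3333
= 0.3333 - 1.4815 + 10.6313 + 8.9991
= 18.4822

E[X] = 18.4822


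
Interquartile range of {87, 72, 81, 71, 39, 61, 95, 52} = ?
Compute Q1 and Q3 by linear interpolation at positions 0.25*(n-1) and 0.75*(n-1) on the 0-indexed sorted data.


Sorted: 39, 52, 61, 71, 72, 81, 87, 95
Q1 (25th %ile) = 58.7500
Q3 (75th %ile) = 82.5000
IQR = 82.5000 - 58.7500 = 23.7500

IQR = 23.7500


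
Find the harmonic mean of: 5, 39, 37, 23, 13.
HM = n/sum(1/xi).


Sum of reciprocals = 1/5 + 1/39 + 1/37 + 1/23 + 1/13 = 0.373069
HM = 5/0.373069 = 13.4023

HM = 13.4023


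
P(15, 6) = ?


P(15,6) = 15!/9!
= 1307674368000/362880
= 3603600

P(15,6) = 3603600


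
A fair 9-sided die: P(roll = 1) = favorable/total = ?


Favorable outcomes (roll = 1): 1
Total outcomes = 9
P = 1/9 = 0.1111

P = 0.1111


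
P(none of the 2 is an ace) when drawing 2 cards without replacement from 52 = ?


P(no aces) = (48/52) × (47/51)
= 0.8507

P = 0.8507


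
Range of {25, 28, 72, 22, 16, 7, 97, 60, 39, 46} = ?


Max = 97, Min = 7
Range = 97 - 7 = 90

Range = 90


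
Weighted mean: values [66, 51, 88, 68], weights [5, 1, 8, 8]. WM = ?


Numerator = 66*5 + 51*1 + 88*8 + 68*8 = 1629
Denominator = 5 + 1 + 8 + 8 = 22
WM = 1629/22 = 74.0455

WM = 74.0455


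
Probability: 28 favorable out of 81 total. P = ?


P = 28/81 = 0.3457

P = 0.3457


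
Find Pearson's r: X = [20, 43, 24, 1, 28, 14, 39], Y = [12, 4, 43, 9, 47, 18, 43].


Mean X = 24.1429, Mean Y = 25.1429
SD X = 13.346252, SD Y = 17.099946
Cov = 64.122449
r = 64.122449/(13.346252*17.099946) = 0.2810

r = 0.2810


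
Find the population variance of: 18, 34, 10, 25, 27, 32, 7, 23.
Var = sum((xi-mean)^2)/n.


Mean = 22.0000
Squared deviations: 16.0000, 144.0000, 144.0000, 9.0000, 25.0000, 100.0000, 225.0000, 1.0000
Sum = 664.0000
Variance = 664.0000/8 = 83.0000

Variance = 83.0000


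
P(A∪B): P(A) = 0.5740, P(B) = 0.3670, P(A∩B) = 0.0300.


P(A∪B) = 0.5740 + 0.3670 - 0.0300
= 0.9410 - 0.0300
= 0.9110

P(A∪B) = 0.9110


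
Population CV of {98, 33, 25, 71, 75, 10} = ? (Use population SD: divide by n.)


Mean = 52.0000
SD = 31.2517
CV = (31.2517/52.0000)*100 = 60.0994%

CV = 60.0994%


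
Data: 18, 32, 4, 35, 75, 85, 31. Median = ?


Sorted: 4, 18, 31, 32, 35, 75, 85
n = 7 (odd)
Middle value = 32

Median = 32


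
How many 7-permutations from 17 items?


P(17,7) = 17!/10!
= 355687428096000/3628800
= 98017920

P(17,7) = 98017920


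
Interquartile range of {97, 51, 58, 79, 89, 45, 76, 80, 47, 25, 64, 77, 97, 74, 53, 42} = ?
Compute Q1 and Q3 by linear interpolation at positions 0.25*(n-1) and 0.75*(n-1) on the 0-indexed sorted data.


Sorted: 25, 42, 45, 47, 51, 53, 58, 64, 74, 76, 77, 79, 80, 89, 97, 97
Q1 (25th %ile) = 50.0000
Q3 (75th %ile) = 79.2500
IQR = 79.2500 - 50.0000 = 29.2500

IQR = 29.2500


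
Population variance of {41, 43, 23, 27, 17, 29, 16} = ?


Mean = 28.0000
Squared deviations: 169.0000, 225.0000, 25.0000, 1.0000, 121.0000, 1.0000, 144.0000
Sum = 686.0000
Variance = 686.0000/7 = 98.0000

Variance = 98.0000


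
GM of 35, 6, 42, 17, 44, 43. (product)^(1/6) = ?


Product = 35 × 6 × 42 × 17 × 44 × 43 = 283686480
GM = 283686480^(1/6) = 25.6334

GM = 25.6334


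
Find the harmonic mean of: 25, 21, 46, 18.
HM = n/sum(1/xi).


Sum of reciprocals = 1/25 + 1/21 + 1/46 + 1/18 = 0.164914
HM = 4/0.164914 = 24.2551

HM = 24.2551


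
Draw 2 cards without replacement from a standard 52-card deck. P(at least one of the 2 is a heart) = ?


P(at least one) = 1 - P(none)
P(none) = (39/52) × (38/51) = 0.558824
P(at least one) = 1 - 0.558824 = 0.4412

P = 0.4412


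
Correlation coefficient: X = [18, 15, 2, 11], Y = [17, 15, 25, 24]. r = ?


Mean X = 11.5000, Mean Y = 20.2500
SD X = 6.020797, SD Y = 4.322904
Cov = -21.625000
r = -21.625000/(6.020797*4.322904) = -0.8309

r = -0.8309


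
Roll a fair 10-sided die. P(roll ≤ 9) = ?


Favorable outcomes (roll ≤ 9): 9
Total outcomes = 10
P = 9/10 = 0.9000

P = 0.9000


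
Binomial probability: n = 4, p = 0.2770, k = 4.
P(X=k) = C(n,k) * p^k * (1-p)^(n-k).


C(4,4) = 1
p^4 = 0.005887
(1-p)^0 = 1.000000
P = 1 * 0.005887 * 1.000000 = 0.0059

P(X=4) = 0.0059


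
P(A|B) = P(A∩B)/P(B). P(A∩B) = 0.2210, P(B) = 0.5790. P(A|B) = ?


P(A|B) = 0.2210/0.5790 = 0.3817

P(A|B) = 0.3817


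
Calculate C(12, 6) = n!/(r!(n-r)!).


C(12,6) = 12!/(6! × 6!)
= 479001600/(720 × 720)
= 924

C(12,6) = 924


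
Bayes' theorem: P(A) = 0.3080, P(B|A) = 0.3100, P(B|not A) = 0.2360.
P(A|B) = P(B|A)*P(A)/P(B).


P(B) = P(B|A)*P(A) + P(B|A')*P(A')
= 0.3100*0.3080 + 0.2360*0.6920
= 0.095480 + 0.163312 = 0.258792
P(A|B) = 0.095480/0.258792 = 0.3689

P(A|B) = 0.3689


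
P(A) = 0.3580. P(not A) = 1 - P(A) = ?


P(not A) = 1 - 0.3580 = 0.6420

P(not A) = 0.6420


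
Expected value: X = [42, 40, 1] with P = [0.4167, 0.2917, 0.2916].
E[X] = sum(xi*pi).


E[X] = 42*0.4167 + 40*0.2917 + 1*0.2916
= 17.5014 + 11.6680 + 0.2916
= 29.4610

E[X] = 29.4610


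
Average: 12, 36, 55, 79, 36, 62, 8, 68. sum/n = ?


Sum = 12 + 36 + 55 + 79 + 36 + 62 + 8 + 68 = 356
n = 8
Mean = 356/8 = 44.5000

Mean = 44.5000


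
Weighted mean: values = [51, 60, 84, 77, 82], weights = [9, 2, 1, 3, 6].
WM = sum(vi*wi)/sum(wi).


Numerator = 51*9 + 60*2 + 84*1 + 77*3 + 82*6 = 1386
Denominator = 9 + 2 + 1 + 3 + 6 = 21
WM = 1386/21 = 66.0000

WM = 66.0000


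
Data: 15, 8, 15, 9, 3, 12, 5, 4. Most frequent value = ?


Frequencies: 3:1, 4:1, 5:1, 8:1, 9:1, 12:1, 15:2
Max frequency = 2
Mode = 15

Mode = 15


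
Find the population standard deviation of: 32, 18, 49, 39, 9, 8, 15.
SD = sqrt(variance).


Mean = 24.2857
Variance = 215.9184
SD = sqrt(215.9184) = 14.6942

SD = 14.6942


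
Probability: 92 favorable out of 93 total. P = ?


P = 92/93 = 0.9892

P = 0.9892


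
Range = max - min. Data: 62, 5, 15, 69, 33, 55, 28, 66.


Max = 69, Min = 5
Range = 69 - 5 = 64

Range = 64


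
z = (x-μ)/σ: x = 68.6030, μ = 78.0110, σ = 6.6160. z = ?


z = (68.6030 - 78.0110)/6.6160
= -9.4080/6.6160
= -1.4220

z = -1.4220


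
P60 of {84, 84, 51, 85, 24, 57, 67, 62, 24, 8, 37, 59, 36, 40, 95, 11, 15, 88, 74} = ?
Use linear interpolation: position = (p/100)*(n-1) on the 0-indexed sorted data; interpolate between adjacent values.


Sorted: 8, 11, 15, 24, 24, 36, 37, 40, 51, 57, 59, 62, 67, 74, 84, 84, 85, 88, 95
n = 19
Index = 60/100 * 18 = 10.8000
Lower = data[10] = 59, Upper = data[11] = 62
P60 = 59 + 0.8000*(3) = 61.4000

P60 = 61.4000


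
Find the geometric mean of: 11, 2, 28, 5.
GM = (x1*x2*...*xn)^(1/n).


Product = 11 × 2 × 28 × 5 = 3080
GM = 3080^(1/4) = 7.4497

GM = 7.4497


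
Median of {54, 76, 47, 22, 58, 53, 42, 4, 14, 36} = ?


Sorted: 4, 14, 22, 36, 42, 47, 53, 54, 58, 76
n = 10 (even)
Middle values: 42 and 47
Median = (42+47)/2 = 44.5000

Median = 44.5000


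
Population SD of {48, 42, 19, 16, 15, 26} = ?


Mean = 27.6667
Variance = 165.5556
SD = sqrt(165.5556) = 12.8668

SD = 12.8668


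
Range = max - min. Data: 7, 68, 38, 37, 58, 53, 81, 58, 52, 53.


Max = 81, Min = 7
Range = 81 - 7 = 74

Range = 74


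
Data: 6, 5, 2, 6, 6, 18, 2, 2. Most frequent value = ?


Frequencies: 2:3, 5:1, 6:3, 18:1
Max frequency = 3
Mode = 2, 6

Mode = 2, 6


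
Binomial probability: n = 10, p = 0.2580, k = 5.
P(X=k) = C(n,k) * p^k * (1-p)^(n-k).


C(10,5) = 252
p^5 = 0.001143
(1-p)^5 = 0.224916
P = 252 * 0.001143 * 0.224916 = 0.0648

P(X=5) = 0.0648


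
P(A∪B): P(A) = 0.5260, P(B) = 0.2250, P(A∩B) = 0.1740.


P(A∪B) = 0.5260 + 0.2250 - 0.1740
= 0.7510 - 0.1740
= 0.5770

P(A∪B) = 0.5770


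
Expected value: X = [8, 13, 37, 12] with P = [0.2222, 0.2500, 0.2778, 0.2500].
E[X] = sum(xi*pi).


E[X] = 8*0.2222 + 13*0.2500 + 37*0.2778 + 12*0.2500
= 1.7776 + 3.2500 + 10.2786 + 3.0000
= 18.3062

E[X] = 18.3062


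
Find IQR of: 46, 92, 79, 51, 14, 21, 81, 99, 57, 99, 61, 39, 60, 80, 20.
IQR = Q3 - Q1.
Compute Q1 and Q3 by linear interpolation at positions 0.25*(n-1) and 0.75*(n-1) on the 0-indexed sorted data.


Sorted: 14, 20, 21, 39, 46, 51, 57, 60, 61, 79, 80, 81, 92, 99, 99
Q1 (25th %ile) = 42.5000
Q3 (75th %ile) = 80.5000
IQR = 80.5000 - 42.5000 = 38.0000

IQR = 38.0000


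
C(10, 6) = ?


C(10,6) = 10!/(6! × 4!)
= 3628800/(720 × 24)
= 210

C(10,6) = 210


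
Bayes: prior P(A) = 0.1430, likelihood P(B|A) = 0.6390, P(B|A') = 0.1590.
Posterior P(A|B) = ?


P(B) = P(B|A)*P(A) + P(B|A')*P(A')
= 0.6390*0.1430 + 0.1590*0.8570
= 0.091377 + 0.136263 = 0.227640
P(A|B) = 0.091377/0.227640 = 0.4014

P(A|B) = 0.4014


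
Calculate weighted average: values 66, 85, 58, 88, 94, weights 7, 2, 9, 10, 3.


Numerator = 66*7 + 85*2 + 58*9 + 88*10 + 94*3 = 2316
Denominator = 7 + 2 + 9 + 10 + 3 = 31
WM = 2316/31 = 74.7097

WM = 74.7097


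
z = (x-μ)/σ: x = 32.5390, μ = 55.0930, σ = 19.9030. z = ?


z = (32.5390 - 55.0930)/19.9030
= -22.5540/19.9030
= -1.1332

z = -1.1332


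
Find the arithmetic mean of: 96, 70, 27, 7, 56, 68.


Sum = 96 + 70 + 27 + 7 + 56 + 68 = 324
n = 6
Mean = 324/6 = 54.0000

Mean = 54.0000


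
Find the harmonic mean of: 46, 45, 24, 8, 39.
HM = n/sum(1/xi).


Sum of reciprocals = 1/46 + 1/45 + 1/24 + 1/8 + 1/39 = 0.236269
HM = 5/0.236269 = 21.1623

HM = 21.1623


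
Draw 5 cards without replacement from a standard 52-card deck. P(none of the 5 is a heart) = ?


P(no hearts) = (39/52) × (38/51) × (37/50) × (36/49) × (35/48)
= 0.2215

P = 0.2215


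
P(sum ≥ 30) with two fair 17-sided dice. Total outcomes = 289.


Total outcomes = 17×17 = 289
Favorable (sum ≥ 30): 15
P = 15/289 = 0.0519

P = 0.0519


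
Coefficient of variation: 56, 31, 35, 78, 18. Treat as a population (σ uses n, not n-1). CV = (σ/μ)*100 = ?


Mean = 43.6000
SD = 21.0960
CV = (21.0960/43.6000)*100 = 48.3853%

CV = 48.3853%


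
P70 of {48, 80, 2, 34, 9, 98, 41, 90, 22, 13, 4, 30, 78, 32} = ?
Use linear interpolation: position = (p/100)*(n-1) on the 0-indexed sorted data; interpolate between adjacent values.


Sorted: 2, 4, 9, 13, 22, 30, 32, 34, 41, 48, 78, 80, 90, 98
n = 14
Index = 70/100 * 13 = 9.1000
Lower = data[9] = 48, Upper = data[10] = 78
P70 = 48 + 0.1000*(30) = 51.0000

P70 = 51.0000


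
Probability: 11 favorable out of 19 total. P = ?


P = 11/19 = 0.5789

P = 0.5789


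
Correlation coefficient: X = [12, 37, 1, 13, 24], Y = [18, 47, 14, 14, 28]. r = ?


Mean X = 17.4000, Mean Y = 24.2000
SD X = 12.208194, SD Y = 12.496399
Cov = 143.520000
r = 143.520000/(12.208194*12.496399) = 0.9408

r = 0.9408


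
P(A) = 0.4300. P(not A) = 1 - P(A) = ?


P(not A) = 1 - 0.4300 = 0.5700

P(not A) = 0.5700


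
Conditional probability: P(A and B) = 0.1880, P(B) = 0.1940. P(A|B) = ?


P(A|B) = 0.1880/0.1940 = 0.9691

P(A|B) = 0.9691


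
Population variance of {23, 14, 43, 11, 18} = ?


Mean = 21.8000
Squared deviations: 1.4400, 60.8400, 449.4400, 116.6400, 14.4400
Sum = 642.8000
Variance = 642.8000/5 = 128.5600

Variance = 128.5600


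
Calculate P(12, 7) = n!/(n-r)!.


P(12,7) = 12!/5!
= 479001600/120
= 3991680

P(12,7) = 3991680


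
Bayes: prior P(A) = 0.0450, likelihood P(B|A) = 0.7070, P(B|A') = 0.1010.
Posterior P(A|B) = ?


P(B) = P(B|A)*P(A) + P(B|A')*P(A')
= 0.7070*0.0450 + 0.1010*0.9550
= 0.031815 + 0.096455 = 0.128270
P(A|B) = 0.031815/0.128270 = 0.2480

P(A|B) = 0.2480


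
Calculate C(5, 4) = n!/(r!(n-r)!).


C(5,4) = 5!/(4! × 1!)
= 120/(24 × 1)
= 5

C(5,4) = 5


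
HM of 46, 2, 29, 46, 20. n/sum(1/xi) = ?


Sum of reciprocals = 1/46 + 1/2 + 1/29 + 1/46 + 1/20 = 0.627961
HM = 5/0.627961 = 7.9623

HM = 7.9623


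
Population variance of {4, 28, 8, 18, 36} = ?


Mean = 18.8000
Squared deviations: 219.0400, 84.6400, 116.6400, 0.6400, 295.8400
Sum = 716.8000
Variance = 716.8000/5 = 143.3600

Variance = 143.3600


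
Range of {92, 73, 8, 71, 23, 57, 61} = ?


Max = 92, Min = 8
Range = 92 - 8 = 84

Range = 84


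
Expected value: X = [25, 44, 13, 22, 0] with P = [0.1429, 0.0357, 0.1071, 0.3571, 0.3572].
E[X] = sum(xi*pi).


E[X] = 25*0.1429 + 44*0.0357 + 13*0.1071 + 22*0.3571 + 0*0.3572
= 3.5725 + 1.5708 + 1.3923 + 7.8562 + 0
= 14.3918

E[X] = 14.3918


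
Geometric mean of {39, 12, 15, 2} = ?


Product = 39 × 12 × 15 × 2 = 14040
GM = 14040^(1/4) = 10.8853

GM = 10.8853


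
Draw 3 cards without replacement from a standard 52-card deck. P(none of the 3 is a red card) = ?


P(no red cards) = (26/52) × (25/51) × (24/50)
= 0.1176

P = 0.1176


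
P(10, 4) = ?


P(10,4) = 10!/6!
= 3628800/720
= 5040

P(10,4) = 5040


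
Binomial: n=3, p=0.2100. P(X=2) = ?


C(3,2) = 3
p^2 = 0.044100
(1-p)^1 = 0.790000
P = 3 * 0.044100 * 0.790000 = 0.1045

P(X=2) = 0.1045


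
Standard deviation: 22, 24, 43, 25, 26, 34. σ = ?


Mean = 29.0000
Variance = 53.3333
SD = sqrt(53.3333) = 7.3030

SD = 7.3030


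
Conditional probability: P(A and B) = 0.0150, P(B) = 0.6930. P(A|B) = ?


P(A|B) = 0.0150/0.6930 = 0.0216

P(A|B) = 0.0216


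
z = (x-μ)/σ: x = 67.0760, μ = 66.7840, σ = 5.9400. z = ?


z = (67.0760 - 66.7840)/5.9400
= 0.2920/5.9400
= 0.0492

z = 0.0492


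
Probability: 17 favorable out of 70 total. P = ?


P = 17/70 = 0.2429

P = 0.2429


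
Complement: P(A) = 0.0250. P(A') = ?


P(not A) = 1 - 0.0250 = 0.9750

P(not A) = 0.9750


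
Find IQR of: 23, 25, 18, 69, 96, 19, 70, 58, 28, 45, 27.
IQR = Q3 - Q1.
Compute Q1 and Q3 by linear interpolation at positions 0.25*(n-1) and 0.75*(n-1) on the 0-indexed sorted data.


Sorted: 18, 19, 23, 25, 27, 28, 45, 58, 69, 70, 96
Q1 (25th %ile) = 24.0000
Q3 (75th %ile) = 63.5000
IQR = 63.5000 - 24.0000 = 39.5000

IQR = 39.5000


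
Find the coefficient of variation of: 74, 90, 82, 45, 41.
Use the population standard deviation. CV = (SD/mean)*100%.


Mean = 66.4000
SD = 19.8050
CV = (19.8050/66.4000)*100 = 29.8269%

CV = 29.8269%


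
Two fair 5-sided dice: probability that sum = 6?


Total outcomes = 5×5 = 25
Favorable (sum = 6): 5
P = 5/25 = 0.2000

P = 0.2000


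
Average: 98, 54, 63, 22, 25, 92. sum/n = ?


Sum = 98 + 54 + 63 + 22 + 25 + 92 = 354
n = 6
Mean = 354/6 = 59.0000

Mean = 59.0000


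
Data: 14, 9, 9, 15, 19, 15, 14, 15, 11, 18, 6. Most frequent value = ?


Frequencies: 6:1, 9:2, 11:1, 14:2, 15:3, 18:1, 19:1
Max frequency = 3
Mode = 15

Mode = 15


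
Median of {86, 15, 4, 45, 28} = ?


Sorted: 4, 15, 28, 45, 86
n = 5 (odd)
Middle value = 28

Median = 28


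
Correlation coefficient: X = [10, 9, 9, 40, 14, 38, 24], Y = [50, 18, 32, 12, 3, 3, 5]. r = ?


Mean X = 20.5714, Mean Y = 17.5714
SD X = 12.624886, SD Y = 16.360729
Cov = -117.755102
r = -117.755102/(12.624886*16.360729) = -0.5701

r = -0.5701


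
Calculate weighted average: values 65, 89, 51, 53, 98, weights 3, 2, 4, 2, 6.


Numerator = 65*3 + 89*2 + 51*4 + 53*2 + 98*6 = 1271
Denominator = 3 + 2 + 4 + 2 + 6 = 17
WM = 1271/17 = 74.7647

WM = 74.7647


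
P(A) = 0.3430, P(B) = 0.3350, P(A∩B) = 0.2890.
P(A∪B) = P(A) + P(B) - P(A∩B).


P(A∪B) = 0.3430 + 0.3350 - 0.2890
= 0.6780 - 0.2890
= 0.3890

P(A∪B) = 0.3890


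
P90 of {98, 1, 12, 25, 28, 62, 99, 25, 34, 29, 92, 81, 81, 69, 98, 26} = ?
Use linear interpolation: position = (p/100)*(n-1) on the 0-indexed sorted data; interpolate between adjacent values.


Sorted: 1, 12, 25, 25, 26, 28, 29, 34, 62, 69, 81, 81, 92, 98, 98, 99
n = 16
Index = 90/100 * 15 = 13.5000
Lower = data[13] = 98, Upper = data[14] = 98
P90 = 98 + 0.5000*(0) = 98.0000

P90 = 98.0000


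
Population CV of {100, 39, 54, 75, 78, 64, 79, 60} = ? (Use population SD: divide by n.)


Mean = 68.6250
SD = 17.3489
CV = (17.3489/68.6250)*100 = 25.2807%

CV = 25.2807%


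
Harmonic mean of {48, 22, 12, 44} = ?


Sum of reciprocals = 1/48 + 1/22 + 1/12 + 1/44 = 0.172348
HM = 4/0.172348 = 23.2088

HM = 23.2088


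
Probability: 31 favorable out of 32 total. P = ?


P = 31/32 = 0.9688

P = 0.9688


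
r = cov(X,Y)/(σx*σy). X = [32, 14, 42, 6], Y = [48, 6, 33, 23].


Mean X = 23.5000, Mean Y = 27.5000
SD X = 14.239031, SD Y = 15.272524
Cov = 139.750000
r = 139.750000/(14.239031*15.272524) = 0.6426

r = 0.6426


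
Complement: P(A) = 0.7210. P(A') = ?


P(not A) = 1 - 0.7210 = 0.2790

P(not A) = 0.2790


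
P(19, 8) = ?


P(19,8) = 19!/11!
= 121645100408832000/39916800
= 3047466240

P(19,8) = 3047466240


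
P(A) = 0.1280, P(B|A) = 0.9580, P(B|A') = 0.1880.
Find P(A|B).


P(B) = P(B|A)*P(A) + P(B|A')*P(A')
= 0.9580*0.1280 + 0.1880*0.8720
= 0.122624 + 0.163936 = 0.286560
P(A|B) = 0.122624/0.286560 = 0.4279

P(A|B) = 0.4279


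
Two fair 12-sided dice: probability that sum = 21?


Total outcomes = 12×12 = 144
Favorable (sum = 21): 4
P = 4/144 = 0.0278

P = 0.0278


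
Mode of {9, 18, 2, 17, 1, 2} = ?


Frequencies: 1:1, 2:2, 9:1, 17:1, 18:1
Max frequency = 2
Mode = 2

Mode = 2


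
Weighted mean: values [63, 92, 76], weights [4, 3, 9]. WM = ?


Numerator = 63*4 + 92*3 + 76*9 = 1212
Denominator = 4 + 3 + 9 = 16
WM = 1212/16 = 75.7500

WM = 75.7500


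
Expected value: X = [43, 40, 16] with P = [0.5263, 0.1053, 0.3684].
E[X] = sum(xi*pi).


E[X] = 43*0.5263 + 40*0.1053 + 16*0.3684
= 22.6309 + 4.2120 + 5.8944
= 32.7373

E[X] = 32.7373


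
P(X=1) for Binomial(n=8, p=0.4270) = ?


C(8,1) = 8
p^1 = 0.427000
(1-p)^7 = 0.020281
P = 8 * 0.427000 * 0.020281 = 0.0693

P(X=1) = 0.0693


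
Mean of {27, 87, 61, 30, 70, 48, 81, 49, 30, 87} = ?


Sum = 27 + 87 + 61 + 30 + 70 + 48 + 81 + 49 + 30 + 87 = 570
n = 10
Mean = 570/10 = 57.0000

Mean = 57.0000


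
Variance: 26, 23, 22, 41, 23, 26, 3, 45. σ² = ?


Mean = 26.1250
Squared deviations: 0.0156, 9.7656, 17.0156, 221.2656, 9.7656, 0.0156, 534.7656, 356.2656
Sum = 1148.8750
Variance = 1148.8750/8 = 143.6094

Variance = 143.6094


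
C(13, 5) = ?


C(13,5) = 13!/(5! × 8!)
= 6227020800/(120 × 40320)
= 1287

C(13,5) = 1287


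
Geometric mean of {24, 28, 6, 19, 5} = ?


Product = 24 × 28 × 6 × 19 × 5 = 383040
GM = 383040^(1/5) = 13.0812

GM = 13.0812


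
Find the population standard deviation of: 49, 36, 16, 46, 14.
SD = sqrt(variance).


Mean = 32.2000
Variance = 216.1600
SD = sqrt(216.1600) = 14.7024

SD = 14.7024


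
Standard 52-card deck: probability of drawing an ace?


4 aces in 52 cards
P = 4/52 = 0.0769

P = 0.0769


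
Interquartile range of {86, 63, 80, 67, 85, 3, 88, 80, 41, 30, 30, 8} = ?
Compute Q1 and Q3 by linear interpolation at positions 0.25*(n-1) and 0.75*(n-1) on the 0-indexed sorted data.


Sorted: 3, 8, 30, 30, 41, 63, 67, 80, 80, 85, 86, 88
Q1 (25th %ile) = 30.0000
Q3 (75th %ile) = 81.2500
IQR = 81.2500 - 30.0000 = 51.2500

IQR = 51.2500


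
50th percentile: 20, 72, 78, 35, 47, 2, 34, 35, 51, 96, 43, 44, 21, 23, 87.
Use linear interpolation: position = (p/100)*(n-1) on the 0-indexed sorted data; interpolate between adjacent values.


Sorted: 2, 20, 21, 23, 34, 35, 35, 43, 44, 47, 51, 72, 78, 87, 96
n = 15
Index = 50/100 * 14 = 7.0000
Lower = data[7] = 43, Upper = data[8] = 44
P50 = 43 + 0*(1) = 43.0000

P50 = 43.0000


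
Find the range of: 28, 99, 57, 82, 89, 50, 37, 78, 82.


Max = 99, Min = 28
Range = 99 - 28 = 71

Range = 71


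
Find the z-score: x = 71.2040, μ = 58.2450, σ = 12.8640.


z = (71.2040 - 58.2450)/12.8640
= 12.9590/12.8640
= 1.0074

z = 1.0074


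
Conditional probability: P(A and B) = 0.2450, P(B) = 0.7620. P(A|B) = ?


P(A|B) = 0.2450/0.7620 = 0.3215

P(A|B) = 0.3215


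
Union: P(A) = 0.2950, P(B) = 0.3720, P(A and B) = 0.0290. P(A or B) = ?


P(A∪B) = 0.2950 + 0.3720 - 0.0290
= 0.6670 - 0.0290
= 0.6380

P(A∪B) = 0.6380


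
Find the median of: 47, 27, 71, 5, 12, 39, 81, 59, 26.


Sorted: 5, 12, 26, 27, 39, 47, 59, 71, 81
n = 9 (odd)
Middle value = 39

Median = 39


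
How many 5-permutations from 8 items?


P(8,5) = 8!/3!
= 40320/6
= 6720

P(8,5) = 6720


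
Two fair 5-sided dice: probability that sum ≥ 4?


Total outcomes = 5×5 = 25
Favorable (sum ≥ 4): 22
P = 22/25 = 0.8800

P = 0.8800


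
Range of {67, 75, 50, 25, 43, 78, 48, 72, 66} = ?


Max = 78, Min = 25
Range = 78 - 25 = 53

Range = 53


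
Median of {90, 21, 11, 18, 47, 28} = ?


Sorted: 11, 18, 21, 28, 47, 90
n = 6 (even)
Middle values: 21 and 28
Median = (21+28)/2 = 24.5000

Median = 24.5000


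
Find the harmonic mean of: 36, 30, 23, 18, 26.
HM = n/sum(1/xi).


Sum of reciprocals = 1/36 + 1/30 + 1/23 + 1/18 + 1/26 = 0.198606
HM = 5/0.198606 = 25.1754

HM = 25.1754


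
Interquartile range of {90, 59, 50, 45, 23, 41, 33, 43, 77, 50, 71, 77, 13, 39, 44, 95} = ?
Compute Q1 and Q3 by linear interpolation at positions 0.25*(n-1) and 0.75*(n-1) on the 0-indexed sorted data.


Sorted: 13, 23, 33, 39, 41, 43, 44, 45, 50, 50, 59, 71, 77, 77, 90, 95
Q1 (25th %ile) = 40.5000
Q3 (75th %ile) = 72.5000
IQR = 72.5000 - 40.5000 = 32.0000

IQR = 32.0000


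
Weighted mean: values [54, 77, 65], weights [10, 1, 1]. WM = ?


Numerator = 54*10 + 77*1 + 65*1 = 682
Denominator = 10 + 1 + 1 = 12
WM = 682/12 = 56.8333

WM = 56.8333


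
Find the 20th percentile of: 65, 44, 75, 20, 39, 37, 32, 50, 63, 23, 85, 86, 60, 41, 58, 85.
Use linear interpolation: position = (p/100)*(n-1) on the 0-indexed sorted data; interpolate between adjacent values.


Sorted: 20, 23, 32, 37, 39, 41, 44, 50, 58, 60, 63, 65, 75, 85, 85, 86
n = 16
Index = 20/100 * 15 = 3.0000
Lower = data[3] = 37, Upper = data[4] = 39
P20 = 37 + 0*(2) = 37.0000

P20 = 37.0000


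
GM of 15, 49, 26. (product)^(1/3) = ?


Product = 15 × 49 × 26 = 19110
GM = 19110^(1/3) = 26.7354

GM = 26.7354


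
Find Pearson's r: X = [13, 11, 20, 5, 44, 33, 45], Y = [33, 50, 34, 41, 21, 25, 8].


Mean X = 24.4286, Mean Y = 30.2857
SD X = 15.060423, SD Y = 12.735937
Cov = -172.265306
r = -172.265306/(15.060423*12.735937) = -0.8981

r = -0.8981


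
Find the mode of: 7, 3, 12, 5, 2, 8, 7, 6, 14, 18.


Frequencies: 2:1, 3:1, 5:1, 6:1, 7:2, 8:1, 12:1, 14:1, 18:1
Max frequency = 2
Mode = 7

Mode = 7


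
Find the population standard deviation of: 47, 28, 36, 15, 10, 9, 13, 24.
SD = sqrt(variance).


Mean = 22.7500
Variance = 162.4375
SD = sqrt(162.4375) = 12.7451

SD = 12.7451


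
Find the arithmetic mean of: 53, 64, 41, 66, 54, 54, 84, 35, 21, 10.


Sum = 53 + 64 + 41 + 66 + 54 + 54 + 84 + 35 + 21 + 10 = 482
n = 10
Mean = 482/10 = 48.2000

Mean = 48.2000


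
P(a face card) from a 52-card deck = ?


12 face cards in 52 cards
P = 12/52 = 0.2308

P = 0.2308


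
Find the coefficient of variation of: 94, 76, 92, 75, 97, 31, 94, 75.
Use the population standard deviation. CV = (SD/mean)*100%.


Mean = 79.2500
SD = 20.2716
CV = (20.2716/79.2500)*100 = 25.5793%

CV = 25.5793%


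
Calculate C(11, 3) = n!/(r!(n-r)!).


C(11,3) = 11!/(3! × 8!)
= 39916800/(6 × 40320)
= 165

C(11,3) = 165


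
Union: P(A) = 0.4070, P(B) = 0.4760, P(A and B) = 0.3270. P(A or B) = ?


P(A∪B) = 0.4070 + 0.4760 - 0.3270
= 0.8830 - 0.3270
= 0.5560

P(A∪B) = 0.5560


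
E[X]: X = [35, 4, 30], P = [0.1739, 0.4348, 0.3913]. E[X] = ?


E[X] = 35*0.1739 + 4*0.4348 + 30*0.3913
= 6.0865 + 1.7392 + 11.7390
= 19.5647

E[X] = 19.5647


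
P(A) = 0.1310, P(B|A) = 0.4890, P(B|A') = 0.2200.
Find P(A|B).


P(B) = P(B|A)*P(A) + P(B|A')*P(A')
= 0.4890*0.1310 + 0.2200*0.8690
= 0.064059 + 0.191180 = 0.255239
P(A|B) = 0.064059/0.255239 = 0.2510

P(A|B) = 0.2510


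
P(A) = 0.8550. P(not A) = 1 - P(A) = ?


P(not A) = 1 - 0.8550 = 0.1450

P(not A) = 0.1450


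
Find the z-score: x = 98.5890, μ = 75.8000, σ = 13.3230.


z = (98.5890 - 75.8000)/13.3230
= 22.7890/13.3230
= 1.7105

z = 1.7105


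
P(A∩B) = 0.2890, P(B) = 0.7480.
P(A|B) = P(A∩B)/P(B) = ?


P(A|B) = 0.2890/0.7480 = 0.3864

P(A|B) = 0.3864


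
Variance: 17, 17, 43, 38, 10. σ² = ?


Mean = 25.0000
Squared deviations: 64.0000, 64.0000, 324.0000, 169.0000, 225.0000
Sum = 846.0000
Variance = 846.0000/5 = 169.2000

Variance = 169.2000


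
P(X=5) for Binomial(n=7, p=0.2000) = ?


C(7,5) = 21
p^5 = 0.000320
(1-p)^2 = 0.640000
P = 21 * 0.000320 * 0.640000 = 0.0043

P(X=5) = 0.0043


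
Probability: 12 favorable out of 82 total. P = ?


P = 12/82 = 0.1463

P = 0.1463


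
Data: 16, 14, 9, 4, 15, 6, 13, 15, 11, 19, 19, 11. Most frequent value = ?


Frequencies: 4:1, 6:1, 9:1, 11:2, 13:1, 14:1, 15:2, 16:1, 19:2
Max frequency = 2
Mode = 11, 15, 19

Mode = 11, 15, 19


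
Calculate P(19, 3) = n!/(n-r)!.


P(19,3) = 19!/16!
= 121645100408832000/20922789888000
= 5814

P(19,3) = 5814


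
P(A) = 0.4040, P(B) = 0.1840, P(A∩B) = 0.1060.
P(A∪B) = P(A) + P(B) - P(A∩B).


P(A∪B) = 0.4040 + 0.1840 - 0.1060
= 0.5880 - 0.1060
= 0.4820

P(A∪B) = 0.4820


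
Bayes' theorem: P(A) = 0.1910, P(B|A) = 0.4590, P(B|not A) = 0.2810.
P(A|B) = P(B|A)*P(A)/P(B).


P(B) = P(B|A)*P(A) + P(B|A')*P(A')
= 0.4590*0.1910 + 0.2810*0.8090
= 0.087669 + 0.227329 = 0.314998
P(A|B) = 0.087669/0.314998 = 0.2783

P(A|B) = 0.2783


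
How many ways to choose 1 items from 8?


C(8,1) = 8!/(1! × 7!)
= 40320/(1 × 5040)
= 8

C(8,1) = 8


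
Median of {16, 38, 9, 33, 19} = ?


Sorted: 9, 16, 19, 33, 38
n = 5 (odd)
Middle value = 19

Median = 19


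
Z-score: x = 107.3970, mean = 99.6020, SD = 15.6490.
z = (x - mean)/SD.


z = (107.3970 - 99.6020)/15.6490
= 7.7950/15.6490
= 0.4981

z = 0.4981


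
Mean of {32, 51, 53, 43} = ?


Sum = 32 + 51 + 53 + 43 = 179
n = 4
Mean = 179/4 = 44.7500

Mean = 44.7500


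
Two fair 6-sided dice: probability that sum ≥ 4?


Total outcomes = 6×6 = 36
Favorable (sum ≥ 4): 33
P = 33/36 = 0.9167

P = 0.9167
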